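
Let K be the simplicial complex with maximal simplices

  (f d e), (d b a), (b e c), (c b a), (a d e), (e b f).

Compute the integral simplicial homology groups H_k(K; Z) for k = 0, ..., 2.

We work with the vertex ordering a < b < c < d < e < f. The simplices of K, each written with vertices in increasing order, are:

  0-simplices (6): a, b, c, d, e, f
  1-simplices (12): ab, ac, ad, ae, bc, bd, be, bf, ce, de, df, ef
  2-simplices (6): abc, abd, ade, bce, bef, def

Hence C_0 ≅ Z^6, C_1 ≅ Z^12, C_2 ≅ Z^6.

∂_1: C_1 → C_0 sends each edge [p,q] (with p < q) to q − p.
As a 6×12 matrix over Z this has rank 5, with invariant factors (1,1,1,1,1).

The boundary map ∂_2: C_2 → C_1 sends each 2-simplex [p,q,r] to [q,r] − [p,r] + [p,q]. For instance
  ∂ade = de − ae + ad,
  ∂abc = bc − ac + ab.
This gives a 12×6 integer matrix of rank 6; reducing to Smith normal form yields diagonal entries (1,1,1,1,1,1).

Now H_k = ker ∂_k / im ∂_{k+1}, so:

  H_0: rank C_0 − rank ∂_1 = 6 − 5 = 1, and the invariant factors of ∂_1 are all 1, so H_0 ≅ Z.
  H_1: rank ker ∂_1 − rank ∂_2 = (12 − 5) − 6 = 1, and the invariant factors of ∂_2 are all 1, so H_1 ≅ Z.
  H_2: rank ker ∂_2 − rank ∂_3 = (6 − 6) − 0 = 0, and there is no ∂_3, so H_2 ≅ 0.

(K is a triangulation of the cylinder S^1 x I.)

H_0 = Z,  H_1 = Z,  H_2 = 0.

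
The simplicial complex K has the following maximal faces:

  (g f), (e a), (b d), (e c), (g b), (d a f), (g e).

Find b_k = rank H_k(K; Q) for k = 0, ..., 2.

b_0 = 1, b_1 = 2, b_2 = 0.

Fix the vertex order a < b < c < d < e < f < g and write every simplex with vertices in increasing order. Then dim K = 2 and the simplices of K are:

  0-simplices (7): a, b, c, d, e, f, g
  1-simplices (9): ad, ae, af, bd, bg, ce, df, eg, fg
  2-simplices (1): adf

so the chain groups are C_0 ≅ Z^7, C_1 ≅ Z^9, C_2 ≅ Z^1.

The boundary map ∂_1: C_1 → C_0 sends each edge [p,q] (with p < q) to q − p. For instance
  ∂af = f − a.
The resulting 7×9 matrix has rank 6, and its Smith normal form has invariant factors (1,1,1,1,1,1).

∂_2: C_2 → C_1 maps a triangle to the signed sum of its edges. For instance
  ∂adf = df − af + ad.
The 9×1 boundary matrix has rank 1 and Smith normal form diag(1).

Now H_k = ker ∂_k / im ∂_{k+1}, so:

  H_0: rank C_0 − rank ∂_1 = 7 − 6 = 1, and the invariant factors of ∂_1 are all 1, so H_0 = Z.
  H_1: rank ker ∂_1 − rank ∂_2 = (9 − 6) − 1 = 2, and the invariant factors of ∂_2 are all 1, so H_1 = Z^2.
  H_2: rank ker ∂_2 − rank ∂_3 = (1 − 1) − 0 = 0, and there is no ∂_3, so H_2 = 0.

As a check, the Euler characteristic is 7 − 9 + 1 = -1, which agrees with 1 − 2 + 0 = -1.

Hence the Betti numbers are b_0 = 1, b_1 = 2, b_2 = 0.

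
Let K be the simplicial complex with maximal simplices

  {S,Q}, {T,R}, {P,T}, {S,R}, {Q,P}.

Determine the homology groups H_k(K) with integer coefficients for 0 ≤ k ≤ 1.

Take the total order P < Q < R < S < T on the vertex set. Then K (dimension 1) consists of the simplices:

  0-simplices (5): P, Q, R, S, T
  1-simplices (5): PQ, PT, QS, RS, RT

so the chain groups are C_0 ≅ Z^5, C_1 ≅ Z^5.

The boundary map ∂_1: C_1 → C_0 sends each edge [p,q] (with p < q) to q − p. For instance
  ∂PQ = Q − P.
As a 5×5 matrix over Z this has rank 4, with invariant factors (1,1,1,1).

Computing H_k = (kernel of ∂_k) / (image of ∂_{k+1}):

  H_0: rank C_0 − rank ∂_1 = 5 − 4 = 1, and the invariant factors of ∂_1 are all 1, so H_0 = Z.
  H_1: rank ker ∂_1 − rank ∂_2 = (5 − 4) − 0 = 1, and there is no ∂_2, so H_1 = Z.

(K is a triangulation of the circle S^1.)

H_0 ≅ Z,  H_1 ≅ Z.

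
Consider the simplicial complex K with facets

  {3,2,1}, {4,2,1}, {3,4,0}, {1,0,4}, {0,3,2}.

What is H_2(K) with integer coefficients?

H_2 ≅ 0.

We work with the vertex ordering 0 < 1 < 2 < 3 < 4. The simplices of K, each written with vertices in increasing order, are:

  0-simplices (5): [0], [1], [2], [3], [4]
  1-simplices (10): [0,1], [0,2], [0,3], [0,4], [1,2], [1,3], [1,4], [2,3], [2,4], [3,4]
  2-simplices (5): [0,1,4], [0,2,3], [0,3,4], [1,2,3], [1,2,4]

giving chain groups C_0 ≅ Z^5, C_1 ≅ Z^10, C_2 ≅ Z^5.

Boundary ∂_1: C_1 → C_0 maps an edge to its endpoints' difference, ∂[p,q] = q − p.
The 5×10 boundary matrix has rank 4 and Smith normal form diag(1,1,1,1).

∂_2: C_2 → C_1 sends each 2-simplex [p,q,r] to [q,r] − [p,r] + [p,q]. For instance
  ∂[1,2,3] = [2,3] − [1,3] + [1,2],
  ∂[1,2,4] = [2,4] − [1,4] + [1,2].
The 10×5 boundary matrix has rank 5 and Smith normal form diag(1,1,1,1,1).

Computing H_k = (kernel of ∂_k) / (image of ∂_{k+1}):

  H_2: rank ker ∂_2 − rank ∂_3 = (5 − 5) − 0 = 0, and there is no ∂_3, so H_2 = 0.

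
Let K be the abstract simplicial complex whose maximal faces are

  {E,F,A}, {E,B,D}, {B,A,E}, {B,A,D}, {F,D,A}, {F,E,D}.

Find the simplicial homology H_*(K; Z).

K has 5 vertices, 9 edges, 6 triangles.
rank ∂_0 = 0, rank ∂_1 = 4 ⇒ b_0 = 5 − 0 − 4 = 1; all invariant factors of ∂_1 are 1 so no torsion. So H_0 ≅ Z.
rank ∂_1 = 4, rank ∂_2 = 5 ⇒ b_1 = 9 − 4 − 5 = 0; all invariant factors of ∂_2 are 1 so no torsion. So H_1 ≅ 0.
rank ∂_2 = 5, rank ∂_3 = 0 ⇒ b_2 = 6 − 5 − 0 = 1. So H_2 ≅ Z.

H_0 = Z,  H_1 = 0,  H_2 = Z.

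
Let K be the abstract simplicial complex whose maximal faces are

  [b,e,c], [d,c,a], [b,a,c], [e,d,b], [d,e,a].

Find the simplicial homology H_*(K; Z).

H_0 = Z,  H_1 = Z,  H_2 = 0.

Fix the vertex order a < b < c < d < e and write every simplex with vertices in increasing order. Then dim K = 2 and the simplices of K are:

  0-simplices (5): a, b, c, d, e
  1-simplices (10): ab, ac, ad, ae, bc, bd, be, cd, ce, de
  2-simplices (5): abc, acd, ade, bce, bde

Hence C_0 ≅ Z^5, C_1 ≅ Z^10, C_2 ≅ Z^5.

The boundary map ∂_1: C_1 → C_0 is given by ∂[p,q] = [q] − [p]. For instance
  ∂ae = e − a.
The resulting 5×10 matrix has rank 4, and its Smith normal form has invariant factors (1,1,1,1).

∂_2: C_2 → C_1 maps a triangle to the signed sum of its edges. For instance
  ∂acd = cd − ad + ac,
  ∂bde = de − be + bd.
As a 10×5 matrix over Z this has rank 5, with invariant factors (1,1,1,1,1).

Now H_k = ker ∂_k / im ∂_{k+1}, so:

  H_0: rank C_0 − rank ∂_1 = 5 − 4 = 1, and the invariant factors of ∂_1 are all 1, so H_0 ≅ Z.
  H_1: rank ker ∂_1 − rank ∂_2 = (10 − 4) − 5 = 1, and the invariant factors of ∂_2 are all 1, so H_1 ≅ Z.
  H_2: rank ker ∂_2 − rank ∂_3 = (5 − 5) − 0 = 0, and there is no ∂_3, so H_2 ≅ 0.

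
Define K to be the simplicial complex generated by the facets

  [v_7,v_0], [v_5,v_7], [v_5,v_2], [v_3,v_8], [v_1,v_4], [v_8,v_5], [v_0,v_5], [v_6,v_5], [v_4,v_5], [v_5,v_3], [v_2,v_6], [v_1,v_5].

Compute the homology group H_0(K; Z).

H_0 ≅ Z.

Take the total order v_0 < v_1 < v_2 < v_3 < v_4 < v_5 < v_6 < v_7 < v_8 on the vertex set. Then K (dimension 1) consists of the simplices:

  0-simplices (9): [v_0], [v_1], [v_2], [v_3], [v_4], [v_5], [v_6], [v_7], [v_8]
  1-simplices (12): [v_0,v_5], [v_0,v_7], [v_1,v_4], [v_1,v_5], [v_2,v_5], [v_2,v_6], [v_3,v_5], [v_3,v_8], [v_4,v_5], [v_5,v_6], [v_5,v_7], [v_5,v_8]

giving chain groups C_0 ≅ Z^9, C_1 ≅ Z^12.

∂_1: C_1 → C_0 is given by ∂[p,q] = [q] − [p].
The 9×12 boundary matrix has rank 8 and Smith normal form diag(1,1,1,1,1,1,1,1).

Now H_k = ker ∂_k / im ∂_{k+1}, so:

  H_0: rank C_0 − rank ∂_1 = 9 − 8 = 1, and the invariant factors of ∂_1 are all 1, so H_0 = Z.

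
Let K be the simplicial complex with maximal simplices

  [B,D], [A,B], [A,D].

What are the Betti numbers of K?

b_0 = 1, b_1 = 1.

We work with the vertex ordering A < B < D. The simplices of K, each written with vertices in increasing order, are:

  0-simplices (3): A, B, D
  1-simplices (3): AB, AD, BD

so the chain groups are C_0 ≅ Z^3, C_1 ≅ Z^3.

Boundary ∂_1: C_1 → C_0 sends each edge [p,q] (with p < q) to q − p.
This gives a 3×3 integer matrix of rank 2; reducing to Smith normal form yields diagonal entries (1,1).

Computing H_k = (kernel of ∂_k) / (image of ∂_{k+1}):

  H_0: rank C_0 − rank ∂_1 = 3 − 2 = 1, and the invariant factors of ∂_1 are all 1, so H_0 ≅ Z.
  H_1: rank ker ∂_1 − rank ∂_2 = (3 − 2) − 0 = 1, and there is no ∂_2, so H_1 ≅ Z.

(K is a triangulation of the circle S^1.)

Hence the Betti numbers are b_0 = 1, b_1 = 1.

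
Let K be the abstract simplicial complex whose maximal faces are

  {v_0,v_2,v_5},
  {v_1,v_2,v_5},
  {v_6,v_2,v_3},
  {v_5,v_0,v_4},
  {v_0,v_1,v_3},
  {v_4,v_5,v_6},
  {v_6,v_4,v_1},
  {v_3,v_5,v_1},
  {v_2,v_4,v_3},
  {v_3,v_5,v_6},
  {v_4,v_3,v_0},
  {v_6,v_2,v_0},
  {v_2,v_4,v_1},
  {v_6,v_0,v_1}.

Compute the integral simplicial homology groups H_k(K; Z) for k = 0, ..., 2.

Fix the vertex order v_0 < v_1 < v_2 < v_3 < v_4 < v_5 < v_6 and write every simplex with vertices in increasing order. Then dim K = 2 and the simplices of K are:

  0-simplices (7): [v_0], [v_1], [v_2], [v_3], [v_4], [v_5], [v_6]
  1-simplices (21): (21 of them)
  2-simplices (14): (14 of them)

so the chain groups are C_0 ≅ Z^7, C_1 ≅ Z^21, C_2 ≅ Z^14.

∂_1: C_1 → C_0 sends each edge [p,q] (with p < q) to q − p. For instance
  ∂[v_4,v_5] = [v_5] − [v_4].
This gives a 7×21 integer matrix of rank 6; reducing to Smith normal form yields diagonal entries (1,1,1,1,1,1).

∂_2: C_2 → C_1 sends each 2-simplex [p,q,r] to [q,r] − [p,r] + [p,q]. For instance
  ∂[v_0,v_2,v_6] = [v_2,v_6] − [v_0,v_6] + [v_0,v_2],
  ∂[v_1,v_2,v_5] = [v_2,v_5] − [v_1,v_5] + [v_1,v_2].
The resulting 21×14 matrix has rank 13, and its Smith normal form has invariant factors (1,1,1,1,1,1,1,1,1,1,1,1,1).

From H_k ≅ ker(∂_k) / im(∂_{k+1}) we obtain:

  H_0: rank C_0 − rank ∂_1 = 7 − 6 = 1, and the invariant factors of ∂_1 are all 1, so H_0 = Z.
  H_1: rank ker ∂_1 − rank ∂_2 = (21 − 6) − 13 = 2, and the invariant factors of ∂_2 are all 1, so H_1 = Z^2.
  H_2: rank ker ∂_2 − rank ∂_3 = (14 − 13) − 0 = 1, and there is no ∂_3, so H_2 = Z.

As a check, the Euler characteristic is 7 − 21 + 14 = 0, which agrees with 1 − 2 + 1 = 0.

H_0 ≅ Z,  H_1 ≅ Z^2,  H_2 ≅ Z.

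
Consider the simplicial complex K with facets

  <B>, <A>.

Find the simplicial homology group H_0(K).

Order the vertices as A < B. Listing each simplex with vertices in this order, K has dimension 0 with simplices:

  0-simplices (2): A, B

so the chain groups are C_0 ≅ Z^2.

Computing H_k = (kernel of ∂_k) / (image of ∂_{k+1}):

  H_0: rank C_0 − rank ∂_1 = 2 − 0 = 2, and there is no ∂_1, so H_0 ≅ Z^2.

H_0 ≅ Z^2.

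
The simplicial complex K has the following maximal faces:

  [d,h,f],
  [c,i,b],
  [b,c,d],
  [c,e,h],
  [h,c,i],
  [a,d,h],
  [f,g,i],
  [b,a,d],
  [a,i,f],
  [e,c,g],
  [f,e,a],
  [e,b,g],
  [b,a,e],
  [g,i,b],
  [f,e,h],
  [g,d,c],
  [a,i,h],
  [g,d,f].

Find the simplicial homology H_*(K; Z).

H_0 ≅ Z,  H_1 ≅ Z ⊕ Z/2,  H_2 = 0.

We work with the vertex ordering a < b < c < d < e < f < g < h < i. The simplices of K, each written with vertices in increasing order, are:

  0-simplices (9): a, b, c, d, e, f, g, h, i
  1-simplices (27): ab, ad, ae, af, ah, ai, bc, bd, be, bg, bi, cd, ce, cg, ch, ci, df, dg, dh, ef, eg, eh, fg, fh, fi, gi, hi
  2-simplices (18): abd, abe, adh, aef, afi, ahi, bcd, bci, beg, bgi, cdg, ceg, ceh, chi, dfg, dfh, efh, fgi

giving chain groups C_0 ≅ Z^9, C_1 ≅ Z^27, C_2 ≅ Z^18.

The boundary map ∂_1: C_1 → C_0 is given by ∂[p,q] = [q] − [p].
As a 9×27 matrix over Z this has rank 8, with invariant factors (1,1,1,1,1,1,1,1).

Boundary ∂_2: C_2 → C_1 sends each 2-simplex [p,q,r] to [q,r] − [p,r] + [p,q]. For instance
  ∂bcd = cd − bd + bc,
  ∂cdg = dg − cg + cd.
The 27×18 boundary matrix has rank 18 and Smith normal form diag(1,1,1,1,1,1,1,1,1,1,1,1,1,1,1,1,1,2).

Computing H_k = (kernel of ∂_k) / (image of ∂_{k+1}):

  H_0: rank C_0 − rank ∂_1 = 9 − 8 = 1, and the invariant factors of ∂_1 are all 1, so H_0 = Z.
  H_1: rank ker ∂_1 − rank ∂_2 = (27 − 8) − 18 = 1, and ∂_2 has invariant factor 2 > 1, so H_1 = Z ⊕ Z/2.
  H_2: rank ker ∂_2 − rank ∂_3 = (18 − 18) − 0 = 0, and there is no ∂_3, so H_2 = 0.

(K is a triangulation of the Klein bottle.)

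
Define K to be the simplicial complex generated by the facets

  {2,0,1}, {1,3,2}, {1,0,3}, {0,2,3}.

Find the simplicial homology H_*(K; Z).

H_0 = Z,  H_1 = 0,  H_2 = Z.

Fix the vertex order 0 < 1 < 2 < 3 and write every simplex with vertices in increasing order. Then dim K = 2 and the simplices of K are:

  0-simplices (4): [0], [1], [2], [3]
  1-simplices (6): [0,1], [0,2], [0,3], [1,2], [1,3], [2,3]
  2-simplices (4): [0,1,2], [0,1,3], [0,2,3], [1,2,3]

so the chain groups are C_0 ≅ Z^4, C_1 ≅ Z^6, C_2 ≅ Z^4.

Boundary ∂_1: C_1 → C_0 sends each edge [p,q] (with p < q) to q − p. For instance
  ∂[0,2] = [2] − [0].
As a 4×6 matrix over Z this has rank 3, with invariant factors (1,1,1).

Boundary ∂_2: C_2 → C_1 acts by ∂[p,q,r] = [q,r] − [p,r] + [p,q]. For instance
  ∂[1,2,3] = [2,3] − [1,3] + [1,2],
  ∂[0,1,3] = [1,3] − [0,3] + [0,1].
The resulting 6×4 matrix has rank 3, and its Smith normal form has invariant factors (1,1,1).

Reading off H_k = ker ∂_k / im ∂_{k+1}:

  H_0: rank C_0 − rank ∂_1 = 4 − 3 = 1, and the invariant factors of ∂_1 are all 1, so H_0 = Z.
  H_1: rank ker ∂_1 − rank ∂_2 = (6 − 3) − 3 = 0, and the invariant factors of ∂_2 are all 1, so H_1 = 0.
  H_2: rank ker ∂_2 − rank ∂_3 = (4 − 3) − 0 = 1, and there is no ∂_3, so H_2 = Z.

(K is a triangulation of the 2-sphere S^2.)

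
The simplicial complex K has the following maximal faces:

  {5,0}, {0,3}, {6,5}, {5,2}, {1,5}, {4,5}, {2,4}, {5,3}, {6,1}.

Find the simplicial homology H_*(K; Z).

We work with the vertex ordering 0 < 1 < 2 < 3 < 4 < 5 < 6. The simplices of K, each written with vertices in increasing order, are:

  0-simplices (7): [0], [1], [2], [3], [4], [5], [6]
  1-simplices (9): [0,3], [0,5], [1,5], [1,6], [2,4], [2,5], [3,5], [4,5], [5,6]

giving chain groups C_0 ≅ Z^7, C_1 ≅ Z^9.

Boundary ∂_1: C_1 → C_0 maps an edge to its endpoints' difference, ∂[p,q] = q − p. For instance
  ∂[5,6] = [6] − [5].
The resulting 7×9 matrix has rank 6, and its Smith normal form has invariant factors (1,1,1,1,1,1).

Now H_k = ker ∂_k / im ∂_{k+1}, so:

  H_0: rank C_0 − rank ∂_1 = 7 − 6 = 1, and the invariant factors of ∂_1 are all 1, so H_0 ≅ Z.
  H_1: rank ker ∂_1 − rank ∂_2 = (9 − 6) − 0 = 3, and there is no ∂_2, so H_1 ≅ Z^3.

As a check, the Euler characteristic is 7 − 9 = -2, which agrees with 1 − 3 = -2.
(K is a triangulation of a wedge of 3 circles.)

H_0 = Z,  H_1 = Z^3.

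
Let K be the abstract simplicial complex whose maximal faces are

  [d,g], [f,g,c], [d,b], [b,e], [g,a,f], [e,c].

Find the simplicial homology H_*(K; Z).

Take the total order a < b < c < d < e < f < g on the vertex set. Then K (dimension 2) consists of the simplices:

  0-simplices (7): a, b, c, d, e, f, g
  1-simplices (9): af, ag, bd, be, ce, cf, cg, dg, fg
  2-simplices (2): afg, cfg

so the chain groups are C_0 ≅ Z^7, C_1 ≅ Z^9, C_2 ≅ Z^2.

The boundary map ∂_1: C_1 → C_0 sends each edge [p,q] (with p < q) to q − p. For instance
  ∂fg = g − f.
As a 7×9 matrix over Z this has rank 6, with invariant factors (1,1,1,1,1,1).

Boundary ∂_2: C_2 → C_1 sends each 2-simplex [p,q,r] to [q,r] − [p,r] + [p,q]. For instance
  ∂afg = fg − ag + af,
  ∂cfg = fg − cg + cf.
The resulting 9×2 matrix has rank 2, and its Smith normal form has invariant factors (1,1).

Now H_k = ker ∂_k / im ∂_{k+1}, so:

  H_0: rank C_0 − rank ∂_1 = 7 − 6 = 1, and the invariant factors of ∂_1 are all 1, so H_0 ≅ Z.
  H_1: rank ker ∂_1 − rank ∂_2 = (9 − 6) − 2 = 1, and the invariant factors of ∂_2 are all 1, so H_1 ≅ Z.
  H_2: rank ker ∂_2 − rank ∂_3 = (2 − 2) − 0 = 0, and there is no ∂_3, so H_2 ≅ 0.

As a check, the Euler characteristic is 7 − 9 + 2 = 0, which agrees with 1 − 1 + 0 = 0.

H_0 ≅ Z,  H_1 ≅ Z,  H_2 = 0.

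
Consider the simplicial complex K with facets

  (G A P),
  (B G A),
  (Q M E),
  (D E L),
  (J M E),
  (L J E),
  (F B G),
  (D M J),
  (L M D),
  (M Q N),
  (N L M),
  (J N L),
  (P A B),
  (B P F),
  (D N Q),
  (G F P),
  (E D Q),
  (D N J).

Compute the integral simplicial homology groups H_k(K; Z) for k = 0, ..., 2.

We work with the vertex ordering A < B < D < E < F < G < J < L < M < N < P < Q. The simplices of K, each written with vertices in increasing order, are:

  0-simplices (12): A, B, D, E, F, G, J, L, M, N, P, Q
  1-simplices (27): AB, AG, AP, BF, BG, BP, DE, DJ, DL, DM, DN, DQ, EJ, EL, EM, EQ, FG, FP, GP, JL, JM, JN, LM, LN, MN, MQ, NQ
  2-simplices (18): ABG, ABP, AGP, BFG, BFP, DEL, DEQ, DJM, DJN, DLM, DNQ, EJL, EJM, EMQ, FGP, JLN, LMN, MNQ

giving chain groups C_0 ≅ Z^12, C_1 ≅ Z^27, C_2 ≅ Z^18.

Boundary ∂_1: C_1 → C_0 is given by ∂[p,q] = [q] − [p].
This gives a 12×27 integer matrix of rank 10; reducing to Smith normal form yields diagonal entries (1,1,1,1,1,1,1,1,1,1).

∂_2: C_2 → C_1 acts by ∂[p,q,r] = [q,r] − [p,r] + [p,q]. For instance
  ∂MNQ = NQ − MQ + MN,
  ∂DNQ = NQ − DQ + DN.
As a 27×18 matrix over Z this has rank 17, with invariant factors (1,1,1,1,1,1,1,1,1,1,1,1,1,1,1,1,2).

From H_k ≅ ker(∂_k) / im(∂_{k+1}) we obtain:

  H_0: rank C_0 − rank ∂_1 = 12 − 10 = 2, and the invariant factors of ∂_1 are all 1, so H_0 ≅ Z^2.
  H_1: rank ker ∂_1 − rank ∂_2 = (27 − 10) − 17 = 0, and ∂_2 has invariant factor 2 > 1, so H_1 ≅ Z/2.
  H_2: rank ker ∂_2 − rank ∂_3 = (18 − 17) − 0 = 1, and there is no ∂_3, so H_2 ≅ Z.

(K is a triangulation of the disjoint union of the real projective plane RP^2 and the 2-sphere S^2.)

H_0 = Z^2,  H_1 = Z/2,  H_2 = Z.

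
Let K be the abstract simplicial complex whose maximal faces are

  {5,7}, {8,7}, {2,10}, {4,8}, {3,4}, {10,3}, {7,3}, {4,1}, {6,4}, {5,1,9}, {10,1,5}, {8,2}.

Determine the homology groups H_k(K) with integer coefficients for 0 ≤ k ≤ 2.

K has 10 vertices, 15 edges, 2 triangles.
rank ∂_0 = 0, rank ∂_1 = 9 ⇒ b_0 = 10 − 0 − 9 = 1; all invariant factors of ∂_1 are 1 so no torsion. So H_0 ≅ Z.
rank ∂_1 = 9, rank ∂_2 = 2 ⇒ b_1 = 15 − 9 − 2 = 4; all invariant factors of ∂_2 are 1 so no torsion. So H_1 ≅ Z^4.
rank ∂_2 = 2, rank ∂_3 = 0 ⇒ b_2 = 2 − 2 − 0 = 0. So H_2 ≅ 0.

H_0 ≅ Z,  H_1 ≅ Z^4,  H_2 = 0.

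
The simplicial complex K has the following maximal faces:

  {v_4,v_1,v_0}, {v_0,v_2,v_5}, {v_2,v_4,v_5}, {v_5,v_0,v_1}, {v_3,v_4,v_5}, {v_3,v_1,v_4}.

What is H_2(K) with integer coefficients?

We work with the vertex ordering v_0 < v_1 < v_2 < v_3 < v_4 < v_5. The simplices of K, each written with vertices in increasing order, are:

  0-simplices (6): [v_0], [v_1], [v_2], [v_3], [v_4], [v_5]
  1-simplices (12): [v_0,v_1], [v_0,v_2], [v_0,v_4], [v_0,v_5], [v_1,v_3], [v_1,v_4], [v_1,v_5], [v_2,v_4], [v_2,v_5], [v_3,v_4], [v_3,v_5], [v_4,v_5]
  2-simplices (6): [v_0,v_1,v_4], [v_0,v_1,v_5], [v_0,v_2,v_5], [v_1,v_3,v_4], [v_2,v_4,v_5], [v_3,v_4,v_5]

so the chain groups are C_0 ≅ Z^6, C_1 ≅ Z^12, C_2 ≅ Z^6.

∂_1: C_1 → C_0 maps an edge to its endpoints' difference, ∂[p,q] = q − p. For instance
  ∂[v_4,v_5] = [v_5] − [v_4].
The resulting 6×12 matrix has rank 5, and its Smith normal form has invariant factors (1,1,1,1,1).

Boundary ∂_2: C_2 → C_1 acts by ∂[p,q,r] = [q,r] − [p,r] + [p,q]. For instance
  ∂[v_0,v_1,v_4] = [v_1,v_4] − [v_0,v_4] + [v_0,v_1],
  ∂[v_3,v_4,v_5] = [v_4,v_5] − [v_3,v_5] + [v_3,v_4].
The resulting 12×6 matrix has rank 6, and its Smith normal form has invariant factors (1,1,1,1,1,1).

Reading off H_k = ker ∂_k / im ∂_{k+1}:

  H_2: rank ker ∂_2 − rank ∂_3 = (6 − 6) − 0 = 0, and there is no ∂_3, so H_2 = 0.

(K is a triangulation of the cylinder S^1 x I.)

H_2 ≅ 0.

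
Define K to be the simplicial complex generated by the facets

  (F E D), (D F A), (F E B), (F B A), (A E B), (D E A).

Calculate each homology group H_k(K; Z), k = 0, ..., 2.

Fix the vertex order A < B < D < E < F and write every simplex with vertices in increasing order. Then dim K = 2 and the simplices of K are:

  0-simplices (5): A, B, D, E, F
  1-simplices (9): AB, AD, AE, AF, BE, BF, DE, DF, EF
  2-simplices (6): ABE, ABF, ADE, ADF, BEF, DEF

so the chain groups are C_0 ≅ Z^5, C_1 ≅ Z^9, C_2 ≅ Z^6.

Boundary ∂_1: C_1 → C_0 sends each edge [p,q] (with p < q) to q − p. For instance
  ∂AB = B − A.
The 5×9 boundary matrix has rank 4 and Smith normal form diag(1,1,1,1).

∂_2: C_2 → C_1 acts by ∂[p,q,r] = [q,r] − [p,r] + [p,q]. For instance
  ∂DEF = EF − DF + DE,
  ∂ADF = DF − AF + AD.
The 9×6 boundary matrix has rank 5 and Smith normal form diag(1,1,1,1,1).

From H_k ≅ ker(∂_k) / im(∂_{k+1}) we obtain:

  H_0: rank C_0 − rank ∂_1 = 5 − 4 = 1, and the invariant factors of ∂_1 are all 1, so H_0 = Z.
  H_1: rank ker ∂_1 − rank ∂_2 = (9 − 4) − 5 = 0, and the invariant factors of ∂_2 are all 1, so H_1 = 0.
  H_2: rank ker ∂_2 − rank ∂_3 = (6 − 5) − 0 = 1, and there is no ∂_3, so H_2 = Z.

H_0 ≅ Z,  H_1 = 0,  H_2 ≅ Z.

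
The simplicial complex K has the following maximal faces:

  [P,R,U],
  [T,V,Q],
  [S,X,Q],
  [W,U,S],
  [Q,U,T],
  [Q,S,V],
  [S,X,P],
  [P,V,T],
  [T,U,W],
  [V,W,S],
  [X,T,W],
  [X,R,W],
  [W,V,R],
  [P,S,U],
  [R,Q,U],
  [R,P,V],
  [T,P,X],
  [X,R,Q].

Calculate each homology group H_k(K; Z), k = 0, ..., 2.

Fix the vertex order P < Q < R < S < T < U < V < W < X and write every simplex with vertices in increasing order. Then dim K = 2 and the simplices of K are:

  0-simplices (9): P, Q, R, S, T, U, V, W, X
  1-simplices (27): PR, PS, PT, PU, PV, PX, QR, QS, QT, QU, QV, QX, RU, RV, RW, RX, SU, SV, SW, SX, TU, TV, TW, TX, UW, VW, WX
  2-simplices (18): PRU, PRV, PSU, PSX, PTV, PTX, QRU, QRX, QSV, QSX, QTU, QTV, RVW, RWX, SUW, SVW, TUW, TWX

Hence C_0 ≅ Z^9, C_1 ≅ Z^27, C_2 ≅ Z^18.

Boundary ∂_1: C_1 → C_0 is given by ∂[p,q] = [q] − [p].
The 9×27 boundary matrix has rank 8 and Smith normal form diag(1,1,1,1,1,1,1,1).

∂_2: C_2 → C_1 sends each 2-simplex [p,q,r] to [q,r] − [p,r] + [p,q]. For instance
  ∂RWX = WX − RX + RW,
  ∂QRX = RX − QX + QR.
This gives a 27×18 integer matrix of rank 17; reducing to Smith normal form yields diagonal entries (1,1,1,1,1,1,1,1,1,1,1,1,1,1,1,1,1).

From H_k ≅ ker(∂_k) / im(∂_{k+1}) we obtain:

  H_0: rank C_0 − rank ∂_1 = 9 − 8 = 1, and the invariant factors of ∂_1 are all 1, so H_0 ≅ Z.
  H_1: rank ker ∂_1 − rank ∂_2 = (27 − 8) − 17 = 2, and the invariant factors of ∂_2 are all 1, so H_1 ≅ Z^2.
  H_2: rank ker ∂_2 − rank ∂_3 = (18 − 17) − 0 = 1, and there is no ∂_3, so H_2 ≅ Z.

H_0 ≅ Z,  H_1 ≅ Z^2,  H_2 ≅ Z.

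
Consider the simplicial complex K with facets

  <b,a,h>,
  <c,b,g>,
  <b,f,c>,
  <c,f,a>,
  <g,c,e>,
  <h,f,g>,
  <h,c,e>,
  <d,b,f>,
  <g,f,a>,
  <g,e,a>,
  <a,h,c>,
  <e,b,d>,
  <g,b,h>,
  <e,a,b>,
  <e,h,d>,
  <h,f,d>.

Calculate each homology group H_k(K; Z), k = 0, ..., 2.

H_0 = Z,  H_1 = Z^2,  H_2 = Z.

Take the total order a < b < c < d < e < f < g < h on the vertex set. Then K (dimension 2) consists of the simplices:

  0-simplices (8): a, b, c, d, e, f, g, h
  1-simplices (24): ab, ac, ae, af, ag, ah, bc, bd, be, bf, bg, bh, ce, cf, cg, ch, de, df, dh, eg, eh, fg, fh, gh
  2-simplices (16): abe, abh, acf, ach, aeg, afg, bcf, bcg, bde, bdf, bgh, ceg, ceh, deh, dfh, fgh

so the chain groups are C_0 ≅ Z^8, C_1 ≅ Z^24, C_2 ≅ Z^16.

∂_1: C_1 → C_0 sends each edge [p,q] (with p < q) to q − p.
The resulting 8×24 matrix has rank 7, and its Smith normal form has invariant factors (1,1,1,1,1,1,1).

∂_2: C_2 → C_1 maps a triangle to the signed sum of its edges. For instance
  ∂abh = bh − ah + ab,
  ∂bde = de − be + bd.
As a 24×16 matrix over Z this has rank 15, with invariant factors (1,1,1,1,1,1,1,1,1,1,1,1,1,1,1).

Reading off H_k = ker ∂_k / im ∂_{k+1}:

  H_0: rank C_0 − rank ∂_1 = 8 − 7 = 1, and the invariant factors of ∂_1 are all 1, so H_0 = Z.
  H_1: rank ker ∂_1 − rank ∂_2 = (24 − 7) − 15 = 2, and the invariant factors of ∂_2 are all 1, so H_1 = Z^2.
  H_2: rank ker ∂_2 − rank ∂_3 = (16 − 15) − 0 = 1, and there is no ∂_3, so H_2 = Z.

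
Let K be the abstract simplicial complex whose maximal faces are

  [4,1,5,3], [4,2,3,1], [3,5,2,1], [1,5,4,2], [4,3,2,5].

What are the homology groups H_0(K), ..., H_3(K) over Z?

H_0 ≅ Z,  H_1 = 0,  H_2 = 0,  H_3 ≅ Z.

K has 5 vertices, 10 edges, 10 triangles, 5 3-simplices.
rank ∂_0 = 0, rank ∂_1 = 4 ⇒ b_0 = 5 − 0 − 4 = 1; all invariant factors of ∂_1 are 1 so no torsion. So H_0 = Z.
rank ∂_1 = 4, rank ∂_2 = 6 ⇒ b_1 = 10 − 4 − 6 = 0; all invariant factors of ∂_2 are 1 so no torsion. So H_1 = 0.
rank ∂_2 = 6, rank ∂_3 = 4 ⇒ b_2 = 10 − 6 − 4 = 0; all invariant factors of ∂_3 are 1 so no torsion. So H_2 = 0.
rank ∂_3 = 4, rank ∂_4 = 0 ⇒ b_3 = 5 − 4 − 0 = 1. So H_3 = Z.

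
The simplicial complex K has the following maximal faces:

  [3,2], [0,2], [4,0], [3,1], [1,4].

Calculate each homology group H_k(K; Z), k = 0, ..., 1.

Order the vertices as 0 < 1 < 2 < 3 < 4. Listing each simplex with vertices in this order, K has dimension 1 with simplices:

  0-simplices (5): [0], [1], [2], [3], [4]
  1-simplices (5): [0,2], [0,4], [1,3], [1,4], [2,3]

so the chain groups are C_0 ≅ Z^5, C_1 ≅ Z^5.

The boundary map ∂_1: C_1 → C_0 is given by ∂[p,q] = [q] − [p].
The resulting 5×5 matrix has rank 4, and its Smith normal form has invariant factors (1,1,1,1).

Computing H_k = (kernel of ∂_k) / (image of ∂_{k+1}):

  H_0: rank C_0 − rank ∂_1 = 5 − 4 = 1, and the invariant factors of ∂_1 are all 1, so H_0 ≅ Z.
  H_1: rank ker ∂_1 − rank ∂_2 = (5 − 4) − 0 = 1, and there is no ∂_2, so H_1 ≅ Z.

As a check, the Euler characteristic is 5 − 5 = 0, which agrees with 1 − 1 = 0.

H_0 = Z,  H_1 = Z.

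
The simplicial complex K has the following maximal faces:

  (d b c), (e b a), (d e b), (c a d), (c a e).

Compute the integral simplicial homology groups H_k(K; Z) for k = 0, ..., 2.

Take the total order a < b < c < d < e on the vertex set. Then K (dimension 2) consists of the simplices:

  0-simplices (5): a, b, c, d, e
  1-simplices (10): ab, ac, ad, ae, bc, bd, be, cd, ce, de
  2-simplices (5): abe, acd, ace, bcd, bde

giving chain groups C_0 ≅ Z^5, C_1 ≅ Z^10, C_2 ≅ Z^5.

Boundary ∂_1: C_1 → C_0 sends each edge [p,q] (with p < q) to q − p.
The resulting 5×10 matrix has rank 4, and its Smith normal form has invariant factors (1,1,1,1).

Boundary ∂_2: C_2 → C_1 maps a triangle to the signed sum of its edges. For instance
  ∂abe = be − ae + ab,
  ∂bcd = cd − bd + bc.
The resulting 10×5 matrix has rank 5, and its Smith normal form has invariant factors (1,1,1,1,1).

Reading off H_k = ker ∂_k / im ∂_{k+1}:

  H_0: rank C_0 − rank ∂_1 = 5 − 4 = 1, and the invariant factors of ∂_1 are all 1, so H_0 = Z.
  H_1: rank ker ∂_1 − rank ∂_2 = (10 − 4) − 5 = 1, and the invariant factors of ∂_2 are all 1, so H_1 = Z.
  H_2: rank ker ∂_2 − rank ∂_3 = (5 − 5) − 0 = 0, and there is no ∂_3, so H_2 = 0.

H_0 ≅ Z,  H_1 ≅ Z,  H_2 = 0.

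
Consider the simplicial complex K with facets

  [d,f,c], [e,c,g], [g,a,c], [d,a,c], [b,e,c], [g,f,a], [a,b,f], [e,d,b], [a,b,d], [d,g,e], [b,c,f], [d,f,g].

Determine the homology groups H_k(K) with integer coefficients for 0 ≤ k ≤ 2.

H_0 ≅ Z,  H_1 ≅ Z/2Z,  H_2 = 0.

K has 7 vertices, 18 edges, 12 triangles.
rank ∂_0 = 0, rank ∂_1 = 6 ⇒ b_0 = 7 − 0 − 6 = 1; all invariant factors of ∂_1 are 1 so no torsion. So H_0 ≅ Z.
rank ∂_1 = 6, rank ∂_2 = 12 ⇒ b_1 = 18 − 6 − 12 = 0; ∂_2 has invariant factor(s) [2] giving torsion. So H_1 ≅ Z/2Z.
rank ∂_2 = 12, rank ∂_3 = 0 ⇒ b_2 = 12 − 12 − 0 = 0. So H_2 ≅ 0.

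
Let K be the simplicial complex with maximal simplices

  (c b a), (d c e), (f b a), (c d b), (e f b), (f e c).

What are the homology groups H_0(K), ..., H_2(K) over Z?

Fix the vertex order a < b < c < d < e < f and write every simplex with vertices in increasing order. Then dim K = 2 and the simplices of K are:

  0-simplices (6): a, b, c, d, e, f
  1-simplices (12): ab, ac, af, bc, bd, be, bf, cd, ce, cf, de, ef
  2-simplices (6): abc, abf, bcd, bef, cde, cef

Hence C_0 ≅ Z^6, C_1 ≅ Z^12, C_2 ≅ Z^6.

Boundary ∂_1: C_1 → C_0 is given by ∂[p,q] = [q] − [p]. For instance
  ∂de = e − d.
As a 6×12 matrix over Z this has rank 5, with invariant factors (1,1,1,1,1).

Boundary ∂_2: C_2 → C_1 sends each 2-simplex [p,q,r] to [q,r] − [p,r] + [p,q]. For instance
  ∂abc = bc − ac + ab,
  ∂cde = de − ce + cd.
As a 12×6 matrix over Z this has rank 6, with invariant factors (1,1,1,1,1,1).

From H_k ≅ ker(∂_k) / im(∂_{k+1}) we obtain:

  H_0: rank C_0 − rank ∂_1 = 6 − 5 = 1, and the invariant factors of ∂_1 are all 1, so H_0 ≅ Z.
  H_1: rank ker ∂_1 − rank ∂_2 = (12 − 5) − 6 = 1, and the invariant factors of ∂_2 are all 1, so H_1 ≅ Z.
  H_2: rank ker ∂_2 − rank ∂_3 = (6 − 6) − 0 = 0, and there is no ∂_3, so H_2 ≅ 0.

H_0 ≅ Z,  H_1 ≅ Z,  H_2 = 0.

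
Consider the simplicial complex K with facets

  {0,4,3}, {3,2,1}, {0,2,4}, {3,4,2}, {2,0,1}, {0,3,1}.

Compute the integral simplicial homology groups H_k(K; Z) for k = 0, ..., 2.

Take the total order 0 < 1 < 2 < 3 < 4 on the vertex set. Then K (dimension 2) consists of the simplices:

  0-simplices (5): [0], [1], [2], [3], [4]
  1-simplices (9): [0,1], [0,2], [0,3], [0,4], [1,2], [1,3], [2,3], [2,4], [3,4]
  2-simplices (6): [0,1,2], [0,1,3], [0,2,4], [0,3,4], [1,2,3], [2,3,4]

so the chain groups are C_0 ≅ Z^5, C_1 ≅ Z^9, C_2 ≅ Z^6.

Boundary ∂_1: C_1 → C_0 sends each edge [p,q] (with p < q) to q − p. For instance
  ∂[0,3] = [3] − [0].
The resulting 5×9 matrix has rank 4, and its Smith normal form has invariant factors (1,1,1,1).

Boundary ∂_2: C_2 → C_1 acts by ∂[p,q,r] = [q,r] − [p,r] + [p,q]. For instance
  ∂[0,1,2] = [1,2] − [0,2] + [0,1],
  ∂[0,1,3] = [1,3] − [0,3] + [0,1].
The resulting 9×6 matrix has rank 5, and its Smith normal form has invariant factors (1,1,1,1,1).

Computing H_k = (kernel of ∂_k) / (image of ∂_{k+1}):

  H_0: rank C_0 − rank ∂_1 = 5 − 4 = 1, and the invariant factors of ∂_1 are all 1, so H_0 = Z.
  H_1: rank ker ∂_1 − rank ∂_2 = (9 − 4) − 5 = 0, and the invariant factors of ∂_2 are all 1, so H_1 = 0.
  H_2: rank ker ∂_2 − rank ∂_3 = (6 − 5) − 0 = 1, and there is no ∂_3, so H_2 = Z.

As a check, the Euler characteristic is 5 − 9 + 6 = 2, which agrees with 1 − 0 + 1 = 2.

H_0 = Z,  H_1 = 0,  H_2 = Z.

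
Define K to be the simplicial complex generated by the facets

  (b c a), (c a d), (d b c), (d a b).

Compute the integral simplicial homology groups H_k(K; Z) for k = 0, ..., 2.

H_0 = Z,  H_1 = 0,  H_2 = Z.

Take the total order a < b < c < d on the vertex set. Then K (dimension 2) consists of the simplices:

  0-simplices (4): a, b, c, d
  1-simplices (6): ab, ac, ad, bc, bd, cd
  2-simplices (4): abc, abd, acd, bcd

Hence C_0 ≅ Z^4, C_1 ≅ Z^6, C_2 ≅ Z^4.

The boundary map ∂_1: C_1 → C_0 is given by ∂[p,q] = [q] − [p]. For instance
  ∂bc = c − b.
The 4×6 boundary matrix has rank 3 and Smith normal form diag(1,1,1).

Boundary ∂_2: C_2 → C_1 acts by ∂[p,q,r] = [q,r] − [p,r] + [p,q]. For instance
  ∂abc = bc − ac + ab,
  ∂abd = bd − ad + ab.
The 6×4 boundary matrix has rank 3 and Smith normal form diag(1,1,1).

Now H_k = ker ∂_k / im ∂_{k+1}, so:

  H_0: rank C_0 − rank ∂_1 = 4 − 3 = 1, and the invariant factors of ∂_1 are all 1, so H_0 ≅ Z.
  H_1: rank ker ∂_1 − rank ∂_2 = (6 − 3) − 3 = 0, and the invariant factors of ∂_2 are all 1, so H_1 ≅ 0.
  H_2: rank ker ∂_2 − rank ∂_3 = (4 − 3) − 0 = 1, and there is no ∂_3, so H_2 ≅ Z.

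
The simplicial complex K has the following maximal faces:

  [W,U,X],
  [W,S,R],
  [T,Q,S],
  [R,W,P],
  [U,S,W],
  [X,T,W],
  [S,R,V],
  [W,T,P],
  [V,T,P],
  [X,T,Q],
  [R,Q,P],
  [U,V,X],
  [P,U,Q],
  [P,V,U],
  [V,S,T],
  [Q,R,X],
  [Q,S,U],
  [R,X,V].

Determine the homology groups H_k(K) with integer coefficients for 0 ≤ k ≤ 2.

Take the total order P < Q < R < S < T < U < V < W < X on the vertex set. Then K (dimension 2) consists of the simplices:

  0-simplices (9): P, Q, R, S, T, U, V, W, X
  1-simplices (27): PQ, PR, PT, PU, PV, PW, QR, QS, QT, QU, QX, RS, RV, RW, RX, ST, SU, SV, SW, TV, TW, TX, UV, UW, UX, VX, WX
  2-simplices (18): PQR, PQU, PRW, PTV, PTW, PUV, QRX, QST, QSU, QTX, RSV, RSW, RVX, STV, SUW, TWX, UVX, UWX

Hence C_0 ≅ Z^9, C_1 ≅ Z^27, C_2 ≅ Z^18.

Boundary ∂_1: C_1 → C_0 maps an edge to its endpoints' difference, ∂[p,q] = q − p. For instance
  ∂RS = S − R.
As a 9×27 matrix over Z this has rank 8, with invariant factors (1,1,1,1,1,1,1,1).

The boundary map ∂_2: C_2 → C_1 sends each 2-simplex [p,q,r] to [q,r] − [p,r] + [p,q]. For instance
  ∂PUV = UV − PV + PU,
  ∂STV = TV − SV + ST.
The resulting 27×18 matrix has rank 17, and its Smith normal form has invariant factors (1,1,1,1,1,1,1,1,1,1,1,1,1,1,1,1,1).

Now H_k = ker ∂_k / im ∂_{k+1}, so:

  H_0: rank C_0 − rank ∂_1 = 9 − 8 = 1, and the invariant factors of ∂_1 are all 1, so H_0 = Z.
  H_1: rank ker ∂_1 − rank ∂_2 = (27 − 8) − 17 = 2, and the invariant factors of ∂_2 are all 1, so H_1 = Z^2.
  H_2: rank ker ∂_2 − rank ∂_3 = (18 − 17) − 0 = 1, and there is no ∂_3, so H_2 = Z.

(K is a triangulation of the torus T^2.)

H_0 = Z,  H_1 = Z^2,  H_2 = Z.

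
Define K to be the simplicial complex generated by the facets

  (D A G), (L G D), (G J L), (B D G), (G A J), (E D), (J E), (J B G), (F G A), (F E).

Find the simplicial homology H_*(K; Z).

H_0 ≅ Z,  H_1 ≅ Z^2,  H_2 = 0.

Fix the vertex order A < B < D < E < F < G < J < L and write every simplex with vertices in increasing order. Then dim K = 2 and the simplices of K are:

  0-simplices (8): A, B, D, E, F, G, J, L
  1-simplices (16): AD, AF, AG, AJ, BD, BG, BJ, DE, DG, DL, EF, EJ, FG, GJ, GL, JL
  2-simplices (7): ADG, AFG, AGJ, BDG, BGJ, DGL, GJL

Hence C_0 ≅ Z^8, C_1 ≅ Z^16, C_2 ≅ Z^7.

∂_1: C_1 → C_0 maps an edge to its endpoints' difference, ∂[p,q] = q − p.
The 8×16 boundary matrix has rank 7 and Smith normal form diag(1,1,1,1,1,1,1).

∂_2: C_2 → C_1 sends each 2-simplex [p,q,r] to [q,r] − [p,r] + [p,q]. For instance
  ∂AFG = FG − AG + AF,
  ∂BDG = DG − BG + BD.
The resulting 16×7 matrix has rank 7, and its Smith normal form has invariant factors (1,1,1,1,1,1,1).

Reading off H_k = ker ∂_k / im ∂_{k+1}:

  H_0: rank C_0 − rank ∂_1 = 8 − 7 = 1, and the invariant factors of ∂_1 are all 1, so H_0 ≅ Z.
  H_1: rank ker ∂_1 − rank ∂_2 = (16 − 7) − 7 = 2, and the invariant factors of ∂_2 are all 1, so H_1 ≅ Z^2.
  H_2: rank ker ∂_2 − rank ∂_3 = (7 − 7) − 0 = 0, and there is no ∂_3, so H_2 ≅ 0.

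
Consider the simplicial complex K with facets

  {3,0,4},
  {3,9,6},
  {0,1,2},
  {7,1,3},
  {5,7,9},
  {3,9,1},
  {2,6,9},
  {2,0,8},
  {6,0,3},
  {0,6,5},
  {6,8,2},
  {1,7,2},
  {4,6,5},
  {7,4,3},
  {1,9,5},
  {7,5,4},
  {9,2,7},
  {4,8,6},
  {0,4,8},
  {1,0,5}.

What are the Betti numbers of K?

b_0 = 1, b_1 = 1, b_2 = 0.

Fix the vertex order 0 < 1 < 2 < 3 < 4 < 5 < 6 < 7 < 8 < 9 and write every simplex with vertices in increasing order. Then dim K = 2 and the simplices of K are:

  0-simplices (10): [0], [1], [2], [3], [4], [5], [6], [7], [8], [9]
  1-simplices (30): (30 of them)
  2-simplices (20): (20 of them)

giving chain groups C_0 ≅ Z^10, C_1 ≅ Z^30, C_2 ≅ Z^20.

The boundary map ∂_1: C_1 → C_0 is given by ∂[p,q] = [q] − [p]. For instance
  ∂[0,1] = [1] − [0].
As a 10×30 matrix over Z this has rank 9, with invariant factors (1,1,1,1,1,1,1,1,1).

∂_2: C_2 → C_1 maps a triangle to the signed sum of its edges. For instance
  ∂[2,6,8] = [6,8] − [2,8] + [2,6],
  ∂[2,7,9] = [7,9] − [2,9] + [2,7].
This gives a 30×20 integer matrix of rank 20; reducing to Smith normal form yields diagonal entries (1,1,1,1,1,1,1,1,1,1,1,1,1,1,1,1,1,1,1,2).

Computing H_k = (kernel of ∂_k) / (image of ∂_{k+1}):

  H_0: rank C_0 − rank ∂_1 = 10 − 9 = 1, and the invariant factors of ∂_1 are all 1, so H_0 = Z.
  H_1: rank ker ∂_1 − rank ∂_2 = (30 − 9) − 20 = 1, and ∂_2 has invariant factor 2 > 1, so H_1 = Z ⊕ Z/2.
  H_2: rank ker ∂_2 − rank ∂_3 = (20 − 20) − 0 = 0, and there is no ∂_3, so H_2 = 0.

(K is a triangulation of the Klein bottle.)

Hence the Betti numbers are b_0 = 1, b_1 = 1, b_2 = 0.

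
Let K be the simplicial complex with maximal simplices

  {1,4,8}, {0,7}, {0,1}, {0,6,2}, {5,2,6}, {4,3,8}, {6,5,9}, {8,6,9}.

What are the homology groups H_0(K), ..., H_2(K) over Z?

We work with the vertex ordering 0 < 1 < 2 < 3 < 4 < 5 < 6 < 7 < 8 < 9. The simplices of K, each written with vertices in increasing order, are:

  0-simplices (10): [0], [1], [2], [3], [4], [5], [6], [7], [8], [9]
  1-simplices (16): [0,1], [0,2], [0,6], [0,7], [1,4], [1,8], [2,5], [2,6], [3,4], [3,8], [4,8], [5,6], [5,9], [6,8], [6,9], [8,9]
  2-simplices (6): [0,2,6], [1,4,8], [2,5,6], [3,4,8], [5,6,9], [6,8,9]

Hence C_0 ≅ Z^10, C_1 ≅ Z^16, C_2 ≅ Z^6.

∂_1: C_1 → C_0 sends each edge [p,q] (with p < q) to q − p. For instance
  ∂[0,6] = [6] − [0].
This gives a 10×16 integer matrix of rank 9; reducing to Smith normal form yields diagonal entries (1,1,1,1,1,1,1,1,1).

∂_2: C_2 → C_1 acts by ∂[p,q,r] = [q,r] − [p,r] + [p,q]. For instance
  ∂[6,8,9] = [8,9] − [6,9] + [6,8],
  ∂[1,4,8] = [4,8] − [1,8] + [1,4].
As a 16×6 matrix over Z this has rank 6, with invariant factors (1,1,1,1,1,1).

Computing H_k = (kernel of ∂_k) / (image of ∂_{k+1}):

  H_0: rank C_0 − rank ∂_1 = 10 − 9 = 1, and the invariant factors of ∂_1 are all 1, so H_0 = Z.
  H_1: rank ker ∂_1 − rank ∂_2 = (16 − 9) − 6 = 1, and the invariant factors of ∂_2 are all 1, so H_1 = Z.
  H_2: rank ker ∂_2 − rank ∂_3 = (6 − 6) − 0 = 0, and there is no ∂_3, so H_2 = 0.

H_0 ≅ Z,  H_1 ≅ Z,  H_2 = 0.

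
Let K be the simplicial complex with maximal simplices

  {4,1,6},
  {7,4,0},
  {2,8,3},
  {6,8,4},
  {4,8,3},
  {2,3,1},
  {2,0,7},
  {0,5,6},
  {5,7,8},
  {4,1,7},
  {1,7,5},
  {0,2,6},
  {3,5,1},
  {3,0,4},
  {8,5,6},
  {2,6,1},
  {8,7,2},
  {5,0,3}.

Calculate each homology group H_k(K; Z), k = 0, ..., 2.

Take the total order 0 < 1 < 2 < 3 < 4 < 5 < 6 < 7 < 8 on the vertex set. Then K (dimension 2) consists of the simplices:

  0-simplices (9): [0], [1], [2], [3], [4], [5], [6], [7], [8]
  1-simplices (27): (27 of them)
  2-simplices (18): [0,2,6], [0,2,7], [0,3,4], [0,3,5], [0,4,7], [0,5,6], [1,2,3], [1,2,6], [1,3,5], [1,4,6], [1,4,7], [1,5,7], [2,3,8], [2,7,8], [3,4,8], [4,6,8], [5,6,8], [5,7,8]

Hence C_0 ≅ Z^9, C_1 ≅ Z^27, C_2 ≅ Z^18.

Boundary ∂_1: C_1 → C_0 is given by ∂[p,q] = [q] − [p]. For instance
  ∂[6,8] = [8] − [6].
As a 9×27 matrix over Z this has rank 8, with invariant factors (1,1,1,1,1,1,1,1).

∂_2: C_2 → C_1 sends each 2-simplex [p,q,r] to [q,r] − [p,r] + [p,q]. For instance
  ∂[1,3,5] = [3,5] − [1,5] + [1,3],
  ∂[0,2,6] = [2,6] − [0,6] + [0,2].
This gives a 27×18 integer matrix of rank 17; reducing to Smith normal form yields diagonal entries (1,1,1,1,1,1,1,1,1,1,1,1,1,1,1,1,1).

Computing H_k = (kernel of ∂_k) / (image of ∂_{k+1}):

  H_0: rank C_0 − rank ∂_1 = 9 − 8 = 1, and the invariant factors of ∂_1 are all 1, so H_0 ≅ Z.
  H_1: rank ker ∂_1 − rank ∂_2 = (27 − 8) − 17 = 2, and the invariant factors of ∂_2 are all 1, so H_1 ≅ Z^2.
  H_2: rank ker ∂_2 − rank ∂_3 = (18 − 17) − 0 = 1, and there is no ∂_3, so H_2 ≅ Z.

As a check, the Euler characteristic is 9 − 27 + 18 = 0, which agrees with 1 − 2 + 1 = 0.
(K is a triangulation of the torus T^2.)

H_0 = Z,  H_1 = Z^2,  H_2 = Z.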